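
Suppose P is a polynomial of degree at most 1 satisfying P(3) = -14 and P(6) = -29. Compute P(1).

-4

Write P(t) = at + b. Substituting each data point gives a linear system:
  3a + b = -14
  6a + b = -29
Solving the system yields a = -5, b = 1.
So P(t) = -5t + 1.
Then P(1) = -4.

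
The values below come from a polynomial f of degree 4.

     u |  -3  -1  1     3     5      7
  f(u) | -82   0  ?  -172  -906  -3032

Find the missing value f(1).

-14

The 5 known points determine the degree-4 polynomial uniquely.
Write f(u) = au^4 + bu^3 + cu^2 + du + e. Substituting each data point gives a linear system:
  81a - 27b + 9c - 3d + e = -82
  a - b + c - d + e = 0
  81a + 27b + 9c + 3d + e = -172
  625a + 125b + 25c + 5d + e = -906
  2401a + 343b + 49c + 7d + e = -3032
Solving the system yields a = -1, b = -1, c = -5, d = -6, e = -1.
So f(u) = -u^4 - u^3 - 5u^2 - 6u - 1.
Then f(1) = -14.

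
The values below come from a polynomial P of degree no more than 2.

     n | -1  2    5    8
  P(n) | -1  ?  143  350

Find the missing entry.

26

On equispaced nodes a degree-2 polynomial has vanishing third forward difference, so
  - P(-1) + 3·P(2) - 3·P(5) + P(8) = 0.
Substituting the known values and solving for P(2):
  3·P(2) = 78
  P(2) = 26.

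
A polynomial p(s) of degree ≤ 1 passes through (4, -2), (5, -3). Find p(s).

p(s) = -s + 2

Write p(s) = as + b. Substituting each data point gives a linear system:
  4a + b = -2
  5a + b = -3
Solving the system yields a = -1, b = 2.
So p(s) = -s + 2.
Check: p(5) = -3. ✓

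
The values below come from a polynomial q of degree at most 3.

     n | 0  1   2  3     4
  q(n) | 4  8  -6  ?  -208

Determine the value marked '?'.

On equispaced nodes a degree-3 polynomial has vanishing fourth forward difference, so
  q(0) - 4·q(1) + 6·q(2) - 4·q(3) + q(4) = 0.
Substituting the known values and solving for q(3):
  -4·q(3) = 272
  q(3) = -68.

-68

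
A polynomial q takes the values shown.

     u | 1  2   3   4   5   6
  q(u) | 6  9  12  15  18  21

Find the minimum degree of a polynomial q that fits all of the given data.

Forward differences of the values at u = 1, 2, 3, 4, 5, 6:
  q  : 6  9  12  15  18  21
  Δ  : 3  3  3  3  3
  Δ^2: 0  0  0  0
  Δ^3: 0  0  0
  Δ^4: 0  0
  Δ^5: 0
The first differences are constant (3) and nonzero, while all higher differences vanish, so the minimal degree is 1.

1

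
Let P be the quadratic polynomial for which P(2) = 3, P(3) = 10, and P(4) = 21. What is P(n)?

P(n) = 2n^2 - 3n + 1

Write P(n) = an^2 + bn + c. Substituting each data point gives a linear system:
  4a + 2b + c = 3
  9a + 3b + c = 10
  16a + 4b + c = 21
Solving the system yields a = 2, b = -3, c = 1.
So P(n) = 2n^2 - 3n + 1.
Check: P(3) = 10. ✓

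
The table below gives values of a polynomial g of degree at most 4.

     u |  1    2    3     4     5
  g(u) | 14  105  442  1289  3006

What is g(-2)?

17

Forward differences of the values at u = 1, 2, 3, 4, 5:
  g  : 14  105  442  1289  3006
  Δ  : 91  337  847  1717
  Δ^2: 246  510  870
  Δ^3: 264  360
  Δ^4: 96
The fourth differences are constant, confirming degree 4.
Interpolating (Newton forward form) and evaluating at u = -2 gives g(-2) = 17.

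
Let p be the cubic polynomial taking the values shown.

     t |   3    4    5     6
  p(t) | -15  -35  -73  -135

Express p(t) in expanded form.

Write p(t) = at^3 + bt^2 + ct + d. Substituting each data point gives a linear system:
  27a + 9b + 3c + d = -15
  64a + 16b + 4c + d = -35
  125a + 25b + 5c + d = -73
  216a + 36b + 6c + d = -135
Solving the system yields a = -1, b = 3, c = -4, d = -3.
So p(t) = -t^3 + 3t^2 - 4t - 3.
Check: p(3) = -15. ✓

p(t) = -t^3 + 3t^2 - 4t - 3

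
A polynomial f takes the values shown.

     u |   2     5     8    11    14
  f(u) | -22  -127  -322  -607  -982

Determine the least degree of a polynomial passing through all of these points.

2

Forward differences of the values at u = 2, 5, 8, 11, 14:
  f  : -22  -127  -322  -607  -982
  Δ  : -105  -195  -285  -375
  Δ^2: -90  -90  -90
  Δ^3: 0  0
  Δ^4: 0
The second differences are constant (-90) and nonzero, while all higher differences vanish, so the minimal degree is 2.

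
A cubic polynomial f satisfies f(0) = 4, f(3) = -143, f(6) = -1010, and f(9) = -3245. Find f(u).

Using the Lagrange interpolation formula with nodes 0, 3, 6, 9:
  L_0(u) = (u - 3)(u - 6)(u - 9) / -162
  L_1(u) = u(u - 6)(u - 9) / 54
  L_2(u) = u(u - 3)(u - 9) / -54
  L_3(u) = u(u - 3)(u - 6) / 162
Then f(u) = 4·L_0(u) - 143·L_1(u) - 1010·L_2(u) - 3245·L_3(u).
Expanding and collecting terms gives f(u) = -4u^3 - 4u^2 - u + 4.
Check: f(0) = 4. ✓

f(u) = -4u^3 - 4u^2 - u + 4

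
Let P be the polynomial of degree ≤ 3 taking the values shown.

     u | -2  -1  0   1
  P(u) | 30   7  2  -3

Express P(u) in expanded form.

Write P(u) = au^3 + bu^2 + cu + d. Substituting each data point gives a linear system:
  -8a + 4b - 2c + d = 30
  -a + b - c + d = 7
  d = 2
  a + b + c + d = -3
Solving the system yields a = -3, b = 0, c = -2, d = 2.
So P(u) = -3u³ - 2u + 2.
Check: P(1) = -3. ✓

P(u) = -3u^3 - 2u + 2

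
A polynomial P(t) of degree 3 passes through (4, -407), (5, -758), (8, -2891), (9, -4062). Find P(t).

Write P(t) = at^3 + bt^2 + ct + d. Substituting each data point gives a linear system:
  64a + 16b + 4c + d = -407
  125a + 25b + 5c + d = -758
  512a + 64b + 8c + d = -2891
  729a + 81b + 9c + d = -4062
Solving the system yields a = -5, b = -5, c = -1, d = -3.
So P(t) = -5t^3 - 5t^2 - t - 3.
Check: P(4) = -407. ✓

P(t) = -5t^3 - 5t^2 - t - 3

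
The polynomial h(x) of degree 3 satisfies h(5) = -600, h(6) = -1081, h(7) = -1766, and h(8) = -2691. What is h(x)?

h(x) = -6x^3 + 6x^2 - x + 5

Using the Lagrange interpolation formula with nodes 5, 6, 7, 8:
  L_0(x) = (x - 6)(x - 7)(x - 8) / -6
  L_1(x) = (x - 5)(x - 7)(x - 8) / 2
  L_2(x) = (x - 5)(x - 6)(x - 8) / -2
  L_3(x) = (x - 5)(x - 6)(x - 7) / 6
Then h(x) = -600·L_0(x) - 1081·L_1(x) - 1766·L_2(x) - 2691·L_3(x).
Expanding and collecting terms gives h(x) = -6x^3 + 6x^2 - x + 5.
Check: h(8) = -2691. ✓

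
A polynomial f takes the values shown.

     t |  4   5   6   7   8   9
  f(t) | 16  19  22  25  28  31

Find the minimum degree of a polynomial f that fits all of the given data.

Forward differences of the values at t = 4, 5, 6, 7, 8, 9:
  f  : 16  19  22  25  28  31
  Δ  : 3  3  3  3  3
  Δ^2: 0  0  0  0
  Δ^3: 0  0  0
  Δ^4: 0  0
  Δ^5: 0
The first differences are constant (3) and nonzero, while all higher differences vanish, so the minimal degree is 1.

1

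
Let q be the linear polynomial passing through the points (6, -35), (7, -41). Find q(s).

q(s) = -6s + 1

Using the Lagrange interpolation formula with nodes 6, 7:
  L_0(s) = (s - 7) / -1
  L_1(s) = (s - 6) / 1
Then q(s) = -35·L_0(s) - 41·L_1(s).
Expanding and collecting terms gives q(s) = -6s + 1.
Check: q(7) = -41. ✓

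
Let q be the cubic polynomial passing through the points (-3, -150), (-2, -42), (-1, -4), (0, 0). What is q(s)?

Using the Lagrange interpolation formula with nodes -3, -2, -1, 0:
  L_0(s) = (s + 2)(s + 1)s / -6
  L_1(s) = (s + 3)(s + 1)s / 2
  L_2(s) = (s + 3)(s + 2)s / -2
  L_3(s) = (s + 3)(s + 2)(s + 1) / 6
Then q(s) = -150·L_0(s) - 42·L_1(s) - 4·L_2(s) + 0·L_3(s).
Expanding and collecting terms gives q(s) = 6s³ + s² - s.
Check: q(0) = 0. ✓

q(s) = 6s^3 + s^2 - s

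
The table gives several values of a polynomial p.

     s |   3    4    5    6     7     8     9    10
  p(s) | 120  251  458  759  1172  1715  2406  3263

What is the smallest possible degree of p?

Forward differences of the values at s = 3, 4, 5, 6, 7, 8, 9, 10:
  p  : 120  251  458  759  1172  1715  2406  3263
  Δ  : 131  207  301  413  543  691  857
  Δ^2: 76  94  112  130  148  166
  Δ^3: 18  18  18  18  18
  Δ^4: 0  0  0  0
  Δ^5: 0  0  0
  Δ^6: 0  0
  Δ^7: 0
The third differences are constant (18) and nonzero, while all higher differences vanish, so the minimal degree is 3.

3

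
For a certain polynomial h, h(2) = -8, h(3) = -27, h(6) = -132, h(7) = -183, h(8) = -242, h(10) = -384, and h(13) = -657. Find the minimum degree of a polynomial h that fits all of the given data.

2

Divided differences on the nodes 2, 3, 6, 7, 8, 10, 13:
  order 0: -8  -27  -132  -183  -242  -384  -657
  order 1: -19  -35  -51  -59  -71  -91
  order 2: -4  -4  -4  -4  -4
  order 3: 0  0  0  0
  order 4: 0  0  0
  order 5: 0  0
  order 6: 0
The order-2 divided differences are all -4 (nonzero) and every higher order vanishes, so the data lies on a polynomial of degree exactly 2.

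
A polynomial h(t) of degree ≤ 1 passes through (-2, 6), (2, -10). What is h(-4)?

Write h(t) = at + b. Substituting each data point gives a linear system:
  -2a + b = 6
  2a + b = -10
Solving the system yields a = -4, b = -2.
So h(t) = -4t - 2.
Then h(-4) = 14.

14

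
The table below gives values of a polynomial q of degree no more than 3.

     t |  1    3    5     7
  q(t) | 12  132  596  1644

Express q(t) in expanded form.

q(t) = 5t^3 - 2t^2 + 3t + 6

Write q(t) = at^3 + bt^2 + ct + d. Substituting each data point gives a linear system:
  a + b + c + d = 12
  27a + 9b + 3c + d = 132
  125a + 25b + 5c + d = 596
  343a + 49b + 7c + d = 1644
Solving the system yields a = 5, b = -2, c = 3, d = 6.
So q(t) = 5t^3 - 2t^2 + 3t + 6.
Check: q(3) = 132. ✓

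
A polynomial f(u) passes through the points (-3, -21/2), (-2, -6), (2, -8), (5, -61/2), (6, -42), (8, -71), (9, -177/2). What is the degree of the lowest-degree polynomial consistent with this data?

Divided differences on the nodes -3, -2, 2, 5, 6, 8, 9:
  order 0: -21/2  -6  -8  -61/2  -42  -71  -177/2
  order 1: 9/2  -1/2  -15/2  -23/2  -29/2  -35/2
  order 2: -1  -1  -1  -1  -1
  order 3: 0  0  0  0
  order 4: 0  0  0
  order 5: 0  0
  order 6: 0
The order-2 divided differences are all -1 (nonzero) and every higher order vanishes, so the data lies on a polynomial of degree exactly 2.

2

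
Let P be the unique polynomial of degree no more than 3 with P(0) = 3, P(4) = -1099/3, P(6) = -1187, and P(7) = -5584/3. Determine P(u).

Write P(u) = au^3 + bu^2 + cu + d. Substituting each data point gives a linear system:
  d = 3
  64a + 16b + 4c + d = -1099/3
  216a + 36b + 6c + d = -1187
  343a + 49b + 7c + d = -5584/3
Solving the system yields a = -5, b = -3, c = -1/3, d = 3.
So P(u) = -5u^3 - 3u^2 - (1/3)u + 3.
Check: P(4) = -1099/3. ✓

P(u) = -5u^3 - 3u^2 - (1/3)u + 3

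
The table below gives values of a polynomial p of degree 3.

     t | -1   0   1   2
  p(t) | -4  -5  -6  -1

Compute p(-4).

-61

Forward differences of the values at t = -1, 0, 1, 2:
  p  : -4  -5  -6  -1
  Δ  : -1  -1  5
  Δ^2: 0  6
  Δ^3: 6
The third differences are constant, confirming degree 3.
Interpolating (Newton forward form) and evaluating at t = -4 gives p(-4) = -61.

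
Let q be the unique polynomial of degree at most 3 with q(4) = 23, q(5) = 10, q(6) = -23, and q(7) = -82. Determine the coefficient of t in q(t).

Write q(t) = at^3 + bt^2 + ct + d. Substituting each data point gives a linear system:
  64a + 16b + 4c + d = 23
  125a + 25b + 5c + d = 10
  216a + 36b + 6c + d = -23
  343a + 49b + 7c + d = -82
Solving the system yields a = -1, b = 5, c = 3, d = -5.
So q(t) = -t^3 + 5t^2 + 3t - 5.
The coefficient of t is 3.

3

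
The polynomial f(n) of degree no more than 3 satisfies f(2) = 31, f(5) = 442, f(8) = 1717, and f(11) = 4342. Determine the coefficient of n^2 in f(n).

Write f(n) = an^3 + bn^2 + cn + d. Substituting each data point gives a linear system:
  8a + 4b + 2c + d = 31
  125a + 25b + 5c + d = 442
  512a + 64b + 8c + d = 1717
  1331a + 121b + 11c + d = 4342
Solving the system yields a = 3, b = 3, c = -1, d = -3.
So f(n) = 3n^3 + 3n^2 - n - 3.
The coefficient of n^2 is 3.

3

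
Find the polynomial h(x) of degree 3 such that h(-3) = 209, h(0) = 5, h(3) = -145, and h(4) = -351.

Write h(x) = ax^3 + bx^2 + cx + d. Substituting each data point gives a linear system:
  -27a + 9b - 3c + d = 209
  d = 5
  27a + 9b + 3c + d = -145
  64a + 16b + 4c + d = -351
Solving the system yields a = -6, b = 3, c = -5, d = 5.
So h(x) = -6x³ + 3x² - 5x + 5.
Check: h(-3) = 209. ✓

h(x) = -6x^3 + 3x^2 - 5x + 5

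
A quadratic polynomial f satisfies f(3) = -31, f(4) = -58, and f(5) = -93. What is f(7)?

-187

Forward differences of the values at x = 3, 4, 5:
  f  : -31  -58  -93
  Δ  : -27  -35
  Δ^2: -8
The second differences are constant, confirming degree 2.
Interpolating (Newton forward form) and evaluating at x = 7 gives f(7) = -187.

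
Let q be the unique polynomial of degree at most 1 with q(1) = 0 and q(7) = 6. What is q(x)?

q(x) = x - 1

Using the Lagrange interpolation formula with nodes 1, 7:
  L_0(x) = (x - 7) / -6
  L_1(x) = (x - 1) / 6
Then q(x) = 0·L_0(x) + 6·L_1(x).
Expanding and collecting terms gives q(x) = x - 1.
Check: q(1) = 0. ✓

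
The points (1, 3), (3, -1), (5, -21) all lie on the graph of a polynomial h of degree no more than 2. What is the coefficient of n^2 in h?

-2

Write h(n) = an^2 + bn + c. Substituting each data point gives a linear system:
  a + b + c = 3
  9a + 3b + c = -1
  25a + 5b + c = -21
Solving the system yields a = -2, b = 6, c = -1.
So h(n) = -2n² + 6n - 1.
The leading coefficient is -2.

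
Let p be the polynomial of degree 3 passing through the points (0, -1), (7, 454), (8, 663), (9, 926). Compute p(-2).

13

Using the Lagrange interpolation formula with nodes 0, 7, 8, 9:
  L_0(x) = (x - 7)(x - 8)(x - 9) / -504
  L_1(x) = x(x - 8)(x - 9) / 14
  L_2(x) = x(x - 7)(x - 9) / -8
  L_3(x) = x(x - 7)(x - 8) / 18
Then p(x) = -1·L_0(x) + 454·L_1(x) + 663·L_2(x) + 926·L_3(x).
Expanding and collecting terms gives p(x) = x^3 + 3x^2 - 5x - 1.
Evaluating at x = -2: p(-2) = 13.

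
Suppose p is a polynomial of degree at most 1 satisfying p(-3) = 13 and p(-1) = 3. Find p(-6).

Write p(t) = at + b. Substituting each data point gives a linear system:
  -3a + b = 13
  -a + b = 3
Solving the system yields a = -5, b = -2.
So p(t) = -5t - 2.
Then p(-6) = 28.

28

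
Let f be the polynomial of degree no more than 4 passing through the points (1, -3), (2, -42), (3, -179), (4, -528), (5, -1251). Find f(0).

4

Write f(u) = au^4 + bu^3 + cu^2 + du + e. Substituting each data point gives a linear system:
  a + b + c + d + e = -3
  16a + 8b + 4c + 2d + e = -42
  81a + 27b + 9c + 3d + e = -179
  256a + 64b + 16c + 4d + e = -528
  625a + 125b + 25c + 5d + e = -1251
Solving the system yields a = -2, b = 1, c = -5, d = -1, e = 4.
So f(u) = -2u^4 + u^3 - 5u^2 - u + 4.
Then f(0) = 4.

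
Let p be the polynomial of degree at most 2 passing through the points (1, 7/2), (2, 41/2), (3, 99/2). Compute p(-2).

Using the Lagrange interpolation formula with nodes 1, 2, 3:
  L_0(n) = (n - 2)(n - 3) / 2
  L_1(n) = (n - 1)(n - 3) / -1
  L_2(n) = (n - 1)(n - 2) / 2
Then p(n) = 7/2·L_0(n) + 41/2·L_1(n) + 99/2·L_2(n).
Expanding and collecting terms gives p(n) = 6n² - n - 3/2.
Evaluating at n = -2: p(-2) = 49/2.

49/2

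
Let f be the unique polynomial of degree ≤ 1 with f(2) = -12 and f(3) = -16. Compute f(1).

-8

Using the Lagrange interpolation formula with nodes 2, 3:
  L_0(s) = (s - 3) / -1
  L_1(s) = (s - 2) / 1
Then f(s) = -12·L_0(s) - 16·L_1(s).
Expanding and collecting terms gives f(s) = -4s - 4.
Evaluating at s = 1: f(1) = -8.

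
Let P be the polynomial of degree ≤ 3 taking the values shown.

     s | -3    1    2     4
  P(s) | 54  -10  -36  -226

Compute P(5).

-426

Using the Lagrange interpolation formula with nodes -3, 1, 2, 4:
  L_0(s) = (s - 1)(s - 2)(s - 4) / -140
  L_1(s) = (s + 3)(s - 2)(s - 4) / 12
  L_2(s) = (s + 3)(s - 1)(s - 4) / -10
  L_3(s) = (s + 3)(s - 1)(s - 2) / 42
Then P(s) = 54·L_0(s) - 10·L_1(s) - 36·L_2(s) - 226·L_3(s).
Expanding and collecting terms gives P(s) = -3s³ - 2s² + s - 6.
Evaluating at s = 5: P(5) = -426.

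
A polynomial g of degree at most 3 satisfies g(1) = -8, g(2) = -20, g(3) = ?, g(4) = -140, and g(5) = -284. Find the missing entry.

-58

On equispaced nodes a degree-3 polynomial has vanishing fourth forward difference, so
  g(1) - 4·g(2) + 6·g(3) - 4·g(4) + g(5) = 0.
Substituting the known values and solving for g(3):
  6·g(3) = -348
  g(3) = -58.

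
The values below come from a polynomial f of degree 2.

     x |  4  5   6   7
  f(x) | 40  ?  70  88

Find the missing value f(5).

On equispaced nodes a degree-2 polynomial has vanishing third forward difference, so
  - f(4) + 3·f(5) - 3·f(6) + f(7) = 0.
Substituting the known values and solving for f(5):
  3·f(5) = 162
  f(5) = 54.

54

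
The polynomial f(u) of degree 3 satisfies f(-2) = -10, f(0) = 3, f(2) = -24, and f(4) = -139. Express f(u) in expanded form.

f(u) = -u^3 - 5u^2 + (1/2)u + 3

Using the Lagrange interpolation formula with nodes -2, 0, 2, 4:
  L_0(u) = u(u - 2)(u - 4) / -48
  L_1(u) = (u + 2)(u - 2)(u - 4) / 16
  L_2(u) = (u + 2)u(u - 4) / -16
  L_3(u) = (u + 2)u(u - 2) / 48
Then f(u) = -10·L_0(u) + 3·L_1(u) - 24·L_2(u) - 139·L_3(u).
Expanding and collecting terms gives f(u) = -u^3 - 5u^2 + (1/2)u + 3.
Check: f(-2) = -10. ✓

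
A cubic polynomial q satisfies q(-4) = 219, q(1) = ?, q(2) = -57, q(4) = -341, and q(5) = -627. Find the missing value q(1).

-11

The 4 known points determine the degree-3 polynomial uniquely.
Write q(n) = an^3 + bn^2 + cn + d. Substituting each data point gives a linear system:
  -64a + 16b - 4c + d = 219
  8a + 4b + 2c + d = -57
  64a + 16b + 4c + d = -341
  125a + 25b + 5c + d = -627
Solving the system yields a = -4, b = -4, c = -6, d = 3.
So q(n) = -4n^3 - 4n^2 - 6n + 3.
Then q(1) = -11.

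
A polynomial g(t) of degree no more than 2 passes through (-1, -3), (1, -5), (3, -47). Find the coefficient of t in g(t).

-1

Write g(t) = at^2 + bt + c. Substituting each data point gives a linear system:
  a - b + c = -3
  a + b + c = -5
  9a + 3b + c = -47
Solving the system yields a = -5, b = -1, c = 1.
So g(t) = -5t² - t + 1.
The coefficient of t is -1.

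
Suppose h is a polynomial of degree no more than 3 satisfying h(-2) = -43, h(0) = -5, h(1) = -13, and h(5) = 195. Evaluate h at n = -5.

-505

Write h(n) = an^3 + bn^2 + cn + d. Substituting each data point gives a linear system:
  -8a + 4b - 2c + d = -43
  d = -5
  a + b + c + d = -13
  125a + 25b + 5c + d = 195
Solving the system yields a = 3, b = -6, c = -5, d = -5.
So h(n) = 3n^3 - 6n^2 - 5n - 5.
Then h(-5) = -505.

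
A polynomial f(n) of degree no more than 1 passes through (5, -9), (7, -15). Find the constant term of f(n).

Write f(n) = an + b. Substituting each data point gives a linear system:
  5a + b = -9
  7a + b = -15
Solving the system yields a = -3, b = 6.
So f(n) = -3n + 6.
The constant term is 6.

6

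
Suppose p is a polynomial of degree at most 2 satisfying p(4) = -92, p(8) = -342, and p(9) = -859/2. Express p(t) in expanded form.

p(t) = -5t^2 - (5/2)t - 2

Using the Lagrange interpolation formula with nodes 4, 8, 9:
  L_0(t) = (t - 8)(t - 9) / 20
  L_1(t) = (t - 4)(t - 9) / -4
  L_2(t) = (t - 4)(t - 8) / 5
Then p(t) = -92·L_0(t) - 342·L_1(t) - 859/2·L_2(t).
Expanding and collecting terms gives p(t) = -5t^2 - (5/2)t - 2.
Check: p(4) = -92. ✓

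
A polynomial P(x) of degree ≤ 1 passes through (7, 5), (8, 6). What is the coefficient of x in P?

Write P(x) = ax + b. Substituting each data point gives a linear system:
  7a + b = 5
  8a + b = 6
Solving the system yields a = 1, b = -2.
So P(x) = x - 2.
The leading coefficient is 1.

1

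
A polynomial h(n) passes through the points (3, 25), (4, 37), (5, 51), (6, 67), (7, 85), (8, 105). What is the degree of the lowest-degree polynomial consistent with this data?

Forward differences of the values at n = 3, 4, 5, 6, 7, 8:
  h  : 25  37  51  67  85  105
  Δ  : 12  14  16  18  20
  Δ^2: 2  2  2  2
  Δ^3: 0  0  0
  Δ^4: 0  0
  Δ^5: 0
The second differences are constant (2) and nonzero, while all higher differences vanish, so the minimal degree is 2.

2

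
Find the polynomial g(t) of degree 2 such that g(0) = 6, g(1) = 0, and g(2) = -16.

g(t) = -5t^2 - t + 6

Using the Lagrange interpolation formula with nodes 0, 1, 2:
  L_0(t) = (t - 1)(t - 2) / 2
  L_1(t) = t(t - 2) / -1
  L_2(t) = t(t - 1) / 2
Then g(t) = 6·L_0(t) + 0·L_1(t) - 16·L_2(t).
Expanding and collecting terms gives g(t) = -5t² - t + 6.
Check: g(0) = 6. ✓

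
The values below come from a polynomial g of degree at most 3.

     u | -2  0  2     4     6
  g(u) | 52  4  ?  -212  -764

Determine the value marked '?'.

-20

On equispaced nodes a degree-3 polynomial has vanishing fourth forward difference, so
  g(-2) - 4·g(0) + 6·g(2) - 4·g(4) + g(6) = 0.
Substituting the known values and solving for g(2):
  6·g(2) = -120
  g(2) = -20.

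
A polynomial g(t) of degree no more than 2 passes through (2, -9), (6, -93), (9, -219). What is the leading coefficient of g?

-3

Write g(t) = at^2 + bt + c. Substituting each data point gives a linear system:
  4a + 2b + c = -9
  36a + 6b + c = -93
  81a + 9b + c = -219
Solving the system yields a = -3, b = 3, c = -3.
So g(t) = -3t^2 + 3t - 3.
The leading coefficient is -3.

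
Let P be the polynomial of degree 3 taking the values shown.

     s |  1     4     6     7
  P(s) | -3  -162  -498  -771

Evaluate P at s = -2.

30

Using the Lagrange interpolation formula with nodes 1, 4, 6, 7:
  L_0(s) = (s - 4)(s - 6)(s - 7) / -90
  L_1(s) = (s - 1)(s - 6)(s - 7) / 18
  L_2(s) = (s - 1)(s - 4)(s - 7) / -10
  L_3(s) = (s - 1)(s - 4)(s - 6) / 18
Then P(s) = -3·L_0(s) - 162·L_1(s) - 498·L_2(s) - 771·L_3(s).
Expanding and collecting terms gives P(s) = -2s³ - s² - 6s + 6.
Evaluating at s = -2: P(-2) = 30.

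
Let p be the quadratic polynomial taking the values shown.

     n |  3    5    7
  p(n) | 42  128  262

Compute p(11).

674

Using the Lagrange interpolation formula with nodes 3, 5, 7:
  L_0(n) = (n - 5)(n - 7) / 8
  L_1(n) = (n - 3)(n - 7) / -4
  L_2(n) = (n - 3)(n - 5) / 8
Then p(n) = 42·L_0(n) + 128·L_1(n) + 262·L_2(n).
Expanding and collecting terms gives p(n) = 6n² - 5n + 3.
Evaluating at n = 11: p(11) = 674.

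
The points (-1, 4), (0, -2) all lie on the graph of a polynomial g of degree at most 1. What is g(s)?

g(s) = -6s - 2

Using the Lagrange interpolation formula with nodes -1, 0:
  L_0(s) = s / -1
  L_1(s) = (s + 1) / 1
Then g(s) = 4·L_0(s) - 2·L_1(s).
Expanding and collecting terms gives g(s) = -6s - 2.
Check: g(-1) = 4. ✓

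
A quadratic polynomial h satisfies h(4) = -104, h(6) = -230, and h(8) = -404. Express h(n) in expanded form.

Using the Lagrange interpolation formula with nodes 4, 6, 8:
  L_0(n) = (n - 6)(n - 8) / 8
  L_1(n) = (n - 4)(n - 8) / -4
  L_2(n) = (n - 4)(n - 6) / 8
Then h(n) = -104·L_0(n) - 230·L_1(n) - 404·L_2(n).
Expanding and collecting terms gives h(n) = -6n² - 3n + 4.
Check: h(6) = -230. ✓

h(n) = -6n^2 - 3n + 4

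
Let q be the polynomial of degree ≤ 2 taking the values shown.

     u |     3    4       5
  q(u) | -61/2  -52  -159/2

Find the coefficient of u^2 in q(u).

-3

Write q(u) = au^2 + bu + c. Substituting each data point gives a linear system:
  9a + 3b + c = -61/2
  16a + 4b + c = -52
  25a + 5b + c = -159/2
Solving the system yields a = -3, b = -1/2, c = -2.
So q(u) = -3u² - (1/2)u - 2.
The leading coefficient is -3.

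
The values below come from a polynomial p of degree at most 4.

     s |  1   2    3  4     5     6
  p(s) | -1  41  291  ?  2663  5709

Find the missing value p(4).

The 5 known points determine the degree-4 polynomial uniquely.
Write p(s) = as^4 + bs^3 + cs^2 + ds + e. Substituting each data point gives a linear system:
  a + b + c + d + e = -1
  16a + 8b + 4c + 2d + e = 41
  81a + 27b + 9c + 3d + e = 291
  625a + 125b + 25c + 5d + e = 2663
  1296a + 216b + 36c + 6d + e = 5709
Solving the system yields a = 5, b = -3, c = -3, d = -3, e = 3.
So p(s) = 5s^4 - 3s^3 - 3s^2 - 3s + 3.
Then p(4) = 1031.

1031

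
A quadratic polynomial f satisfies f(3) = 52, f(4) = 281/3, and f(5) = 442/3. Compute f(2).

Forward differences of the values at n = 3, 4, 5:
  f  : 52  281/3  442/3
  Δ  : 125/3  161/3
  Δ^2: 12
The second differences are constant, confirming degree 2.
Interpolating (Newton forward form) and evaluating at n = 2 gives f(2) = 67/3.

67/3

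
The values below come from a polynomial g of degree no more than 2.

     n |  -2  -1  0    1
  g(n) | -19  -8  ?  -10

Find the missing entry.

-5

On equispaced nodes a degree-2 polynomial has vanishing third forward difference, so
  - g(-2) + 3·g(-1) - 3·g(0) + g(1) = 0.
Substituting the known values and solving for g(0):
  -3·g(0) = 15
  g(0) = -5.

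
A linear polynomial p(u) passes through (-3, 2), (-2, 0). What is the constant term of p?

-4

Write p(u) = au + b. Substituting each data point gives a linear system:
  -3a + b = 2
  -2a + b = 0
Solving the system yields a = -2, b = -4.
So p(u) = -2u - 4.
The constant term is -4.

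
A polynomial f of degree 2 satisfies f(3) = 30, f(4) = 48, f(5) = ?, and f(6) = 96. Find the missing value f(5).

The 3 known points determine the degree-2 polynomial uniquely.
Write f(t) = at^2 + bt + c. Substituting each data point gives a linear system:
  9a + 3b + c = 30
  16a + 4b + c = 48
  36a + 6b + c = 96
Solving the system yields a = 2, b = 4, c = 0.
So f(t) = 2t^2 + 4t.
Then f(5) = 70.

70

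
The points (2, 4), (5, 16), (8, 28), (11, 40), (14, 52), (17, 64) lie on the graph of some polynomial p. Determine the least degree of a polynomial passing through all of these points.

1

Forward differences of the values at n = 2, 5, 8, 11, 14, 17:
  p  : 4  16  28  40  52  64
  Δ  : 12  12  12  12  12
  Δ^2: 0  0  0  0
  Δ^3: 0  0  0
  Δ^4: 0  0
  Δ^5: 0
The first differences are constant (12) and nonzero, while all higher differences vanish, so the minimal degree is 1.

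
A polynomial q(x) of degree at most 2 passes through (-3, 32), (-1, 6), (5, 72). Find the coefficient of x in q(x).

Write q(x) = ax^2 + bx + c. Substituting each data point gives a linear system:
  9a - 3b + c = 32
  a - b + c = 6
  25a + 5b + c = 72
Solving the system yields a = 3, b = -1, c = 2.
So q(x) = 3x^2 - x + 2.
The coefficient of x is -1.

-1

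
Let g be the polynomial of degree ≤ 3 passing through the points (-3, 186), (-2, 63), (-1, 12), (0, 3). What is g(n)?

g(n) = -5n^3 + 6n^2 + 2n + 3

Write g(n) = an^3 + bn^2 + cn + d. Substituting each data point gives a linear system:
  -27a + 9b - 3c + d = 186
  -8a + 4b - 2c + d = 63
  -a + b - c + d = 12
  d = 3
Solving the system yields a = -5, b = 6, c = 2, d = 3.
So g(n) = -5n^3 + 6n^2 + 2n + 3.
Check: g(0) = 3. ✓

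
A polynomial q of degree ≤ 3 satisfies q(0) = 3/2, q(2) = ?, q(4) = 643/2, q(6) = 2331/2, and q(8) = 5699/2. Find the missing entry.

59/2

The 4 known points determine the degree-3 polynomial uniquely.
Write q(t) = at^3 + bt^2 + ct + d. Substituting each data point gives a linear system:
  d = 3/2
  64a + 16b + 4c + d = 643/2
  216a + 36b + 6c + d = 2331/2
  512a + 64b + 8c + d = 5699/2
Solving the system yields a = 6, b = -3, c = -4, d = 3/2.
So q(t) = 6t³ - 3t² - 4t + 3/2.
Then q(2) = 59/2.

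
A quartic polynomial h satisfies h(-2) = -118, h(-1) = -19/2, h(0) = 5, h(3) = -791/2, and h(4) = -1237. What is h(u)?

h(u) = -5u^4 + 2u^3 - 6u^2 + (3/2)u + 5

Write h(u) = au^4 + bu^3 + cu^2 + du + e. Substituting each data point gives a linear system:
  16a - 8b + 4c - 2d + e = -118
  a - b + c - d + e = -19/2
  e = 5
  81a + 27b + 9c + 3d + e = -791/2
  256a + 64b + 16c + 4d + e = -1237
Solving the system yields a = -5, b = 2, c = -6, d = 3/2, e = 5.
So h(u) = -5u^4 + 2u^3 - 6u^2 + (3/2)u + 5.
Check: h(-1) = -19/2. ✓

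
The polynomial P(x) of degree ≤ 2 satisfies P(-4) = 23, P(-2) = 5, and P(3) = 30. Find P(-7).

80

Using the Lagrange interpolation formula with nodes -4, -2, 3:
  L_0(x) = (x + 2)(x - 3) / 14
  L_1(x) = (x + 4)(x - 3) / -10
  L_2(x) = (x + 4)(x + 2) / 35
Then P(x) = 23·L_0(x) + 5·L_1(x) + 30·L_2(x).
Expanding and collecting terms gives P(x) = 2x^2 + 3x + 3.
Evaluating at x = -7: P(-7) = 80.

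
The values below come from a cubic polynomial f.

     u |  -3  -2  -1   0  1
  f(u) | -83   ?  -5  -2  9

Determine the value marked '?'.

-24

On equispaced nodes a degree-3 polynomial has vanishing fourth forward difference, so
  f(-3) - 4·f(-2) + 6·f(-1) - 4·f(0) + f(1) = 0.
Substituting the known values and solving for f(-2):
  -4·f(-2) = 96
  f(-2) = -24.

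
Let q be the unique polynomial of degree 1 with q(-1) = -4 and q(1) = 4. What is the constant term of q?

0

Write q(u) = au + b. Substituting each data point gives a linear system:
  -a + b = -4
  a + b = 4
Solving the system yields a = 4, b = 0.
So q(u) = 4u.
The constant term is 0.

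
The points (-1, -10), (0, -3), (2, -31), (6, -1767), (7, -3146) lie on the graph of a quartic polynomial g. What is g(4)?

Write g(s) = as^4 + bs^3 + cs^2 + ds + e. Substituting each data point gives a linear system:
  a - b + c - d + e = -10
  e = -3
  16a + 8b + 4c + 2d + e = -31
  1296a + 216b + 36c + 6d + e = -1767
  2401a + 343b + 49c + 7d + e = -3146
Solving the system yields a = -1, b = -2, c = -2, d = 6, e = -3.
So g(s) = -s^4 - 2s^3 - 2s^2 + 6s - 3.
Then g(4) = -395.

-395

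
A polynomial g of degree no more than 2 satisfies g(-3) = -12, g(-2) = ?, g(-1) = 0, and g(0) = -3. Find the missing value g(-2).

On equispaced nodes a degree-2 polynomial has vanishing third forward difference, so
  - g(-3) + 3·g(-2) - 3·g(-1) + g(0) = 0.
Substituting the known values and solving for g(-2):
  3·g(-2) = -9
  g(-2) = -3.

-3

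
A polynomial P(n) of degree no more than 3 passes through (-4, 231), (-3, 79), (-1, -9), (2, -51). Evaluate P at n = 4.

Using the Lagrange interpolation formula with nodes -4, -3, -1, 2:
  L_0(n) = (n + 3)(n + 1)(n - 2) / -18
  L_1(n) = (n + 4)(n + 1)(n - 2) / 10
  L_2(n) = (n + 4)(n + 3)(n - 2) / -18
  L_3(n) = (n + 4)(n + 3)(n + 1) / 90
Then P(n) = 231·L_0(n) + 79·L_1(n) - 9·L_2(n) - 51·L_3(n).
Expanding and collecting terms gives P(n) = -5n^3 - 4n^2 + 5n - 5.
Evaluating at n = 4: P(4) = -369.

-369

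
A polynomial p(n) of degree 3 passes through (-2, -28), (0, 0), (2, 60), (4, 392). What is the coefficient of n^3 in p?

Write p(n) = an^3 + bn^2 + cn + d. Substituting each data point gives a linear system:
  -8a + 4b - 2c + d = -28
  d = 0
  8a + 4b + 2c + d = 60
  64a + 16b + 4c + d = 392
Solving the system yields a = 5, b = 4, c = 2, d = 0.
So p(n) = 5n³ + 4n² + 2n.
The leading coefficient is 5.

5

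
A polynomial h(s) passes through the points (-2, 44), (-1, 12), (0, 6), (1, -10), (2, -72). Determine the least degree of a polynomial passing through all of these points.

3

Forward differences of the values at s = -2, -1, 0, 1, 2:
  h  : 44  12  6  -10  -72
  Δ  : -32  -6  -16  -62
  Δ^2: 26  -10  -46
  Δ^3: -36  -36
  Δ^4: 0
The third differences are constant (-36) and nonzero, while all higher differences vanish, so the minimal degree is 3.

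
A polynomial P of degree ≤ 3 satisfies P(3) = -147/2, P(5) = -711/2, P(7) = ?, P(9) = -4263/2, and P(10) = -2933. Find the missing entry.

-1987/2

The 4 known points determine the degree-3 polynomial uniquely.
Write P(n) = an^3 + bn^2 + cn + d. Substituting each data point gives a linear system:
  27a + 9b + 3c + d = -147/2
  125a + 25b + 5c + d = -711/2
  729a + 81b + 9c + d = -4263/2
  1000a + 100b + 10c + d = -2933
Solving the system yields a = -3, b = 1/2, c = 2, d = -3.
So P(n) = -3n^3 + (1/2)n^2 + 2n - 3.
Then P(7) = -1987/2.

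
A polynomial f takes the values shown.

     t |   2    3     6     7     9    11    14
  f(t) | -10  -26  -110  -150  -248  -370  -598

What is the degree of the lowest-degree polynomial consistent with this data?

2

Divided differences on the nodes 2, 3, 6, 7, 9, 11, 14:
  order 0: -10  -26  -110  -150  -248  -370  -598
  order 1: -16  -28  -40  -49  -61  -76
  order 2: -3  -3  -3  -3  -3
  order 3: 0  0  0  0
  order 4: 0  0  0
  order 5: 0  0
  order 6: 0
The order-2 divided differences are all -3 (nonzero) and every higher order vanishes, so the data lies on a polynomial of degree exactly 2.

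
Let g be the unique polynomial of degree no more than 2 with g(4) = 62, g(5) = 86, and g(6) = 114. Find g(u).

g(u) = 2u^2 + 6u + 6

Using the Lagrange interpolation formula with nodes 4, 5, 6:
  L_0(u) = (u - 5)(u - 6) / 2
  L_1(u) = (u - 4)(u - 6) / -1
  L_2(u) = (u - 4)(u - 5) / 2
Then g(u) = 62·L_0(u) + 86·L_1(u) + 114·L_2(u).
Expanding and collecting terms gives g(u) = 2u^2 + 6u + 6.
Check: g(6) = 114. ✓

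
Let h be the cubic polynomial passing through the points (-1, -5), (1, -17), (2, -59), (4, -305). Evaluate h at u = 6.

Write h(u) = au^3 + bu^2 + cu + d. Substituting each data point gives a linear system:
  -a + b - c + d = -5
  a + b + c + d = -17
  8a + 4b + 2c + d = -59
  64a + 16b + 4c + d = -305
Solving the system yields a = -3, b = -6, c = -3, d = -5.
So h(u) = -3u³ - 6u² - 3u - 5.
Then h(6) = -887.

-887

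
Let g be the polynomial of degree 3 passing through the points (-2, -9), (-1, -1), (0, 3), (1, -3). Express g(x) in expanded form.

Write g(x) = ax^3 + bx^2 + cx + d. Substituting each data point gives a linear system:
  -8a + 4b - 2c + d = -9
  -a + b - c + d = -1
  d = 3
  a + b + c + d = -3
Solving the system yields a = -1, b = -5, c = 0, d = 3.
So g(x) = -x^3 - 5x^2 + 3.
Check: g(0) = 3. ✓

g(x) = -x^3 - 5x^2 + 3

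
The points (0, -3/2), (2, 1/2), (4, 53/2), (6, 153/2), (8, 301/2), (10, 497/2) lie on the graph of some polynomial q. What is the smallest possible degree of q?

2

Forward differences of the values at x = 0, 2, 4, 6, 8, 10:
  q  : -3/2  1/2  53/2  153/2  301/2  497/2
  Δ  : 2  26  50  74  98
  Δ^2: 24  24  24  24
  Δ^3: 0  0  0
  Δ^4: 0  0
  Δ^5: 0
The second differences are constant (24) and nonzero, while all higher differences vanish, so the minimal degree is 2.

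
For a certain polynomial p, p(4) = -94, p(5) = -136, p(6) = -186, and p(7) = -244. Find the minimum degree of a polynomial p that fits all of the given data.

Forward differences of the values at n = 4, 5, 6, 7:
  p  : -94  -136  -186  -244
  Δ  : -42  -50  -58
  Δ^2: -8  -8
  Δ^3: 0
The second differences are constant (-8) and nonzero, while all higher differences vanish, so the minimal degree is 2.

2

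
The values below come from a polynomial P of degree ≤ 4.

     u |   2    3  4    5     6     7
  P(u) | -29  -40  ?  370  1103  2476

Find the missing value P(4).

On equispaced nodes a degree-4 polynomial has vanishing fifth forward difference, so
  - P(2) + 5·P(3) - 10·P(4) + 10·P(5) - 5·P(6) + P(7) = 0.
Substituting the known values and solving for P(4):
  -10·P(4) = -490
  P(4) = 49.

49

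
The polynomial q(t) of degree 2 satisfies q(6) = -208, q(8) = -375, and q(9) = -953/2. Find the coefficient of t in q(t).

Write q(t) = at^2 + bt + c. Substituting each data point gives a linear system:
  36a + 6b + c = -208
  64a + 8b + c = -375
  81a + 9b + c = -953/2
Solving the system yields a = -6, b = 1/2, c = 5.
So q(t) = -6t^2 + (1/2)t + 5.
The coefficient of t is 1/2.

1/2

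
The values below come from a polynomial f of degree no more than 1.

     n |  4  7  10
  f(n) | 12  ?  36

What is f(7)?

24

On equispaced nodes a degree-1 polynomial has vanishing second forward difference, so
  f(4) - 2·f(7) + f(10) = 0.
Substituting the known values and solving for f(7):
  -2·f(7) = -48
  f(7) = 24.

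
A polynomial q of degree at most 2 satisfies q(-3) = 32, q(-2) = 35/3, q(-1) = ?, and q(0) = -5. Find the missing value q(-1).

On equispaced nodes a degree-2 polynomial has vanishing third forward difference, so
  - q(-3) + 3·q(-2) - 3·q(-1) + q(0) = 0.
Substituting the known values and solving for q(-1):
  -3·q(-1) = 2
  q(-1) = -2/3.

-2/3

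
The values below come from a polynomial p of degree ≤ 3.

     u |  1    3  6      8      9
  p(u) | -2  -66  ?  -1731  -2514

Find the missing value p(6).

-687

The 4 known points determine the degree-3 polynomial uniquely.
Write p(u) = au^3 + bu^2 + cu + d. Substituting each data point gives a linear system:
  a + b + c + d = -2
  27a + 9b + 3c + d = -66
  512a + 64b + 8c + d = -1731
  729a + 81b + 9c + d = -2514
Solving the system yields a = -4, b = 5, c = 0, d = -3.
So p(u) = -4u³ + 5u² - 3.
Then p(6) = -687.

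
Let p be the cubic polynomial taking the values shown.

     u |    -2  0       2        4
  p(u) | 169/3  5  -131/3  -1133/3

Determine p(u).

p(u) = -6u^3 + (1/3)u^2 - u + 5

Write p(u) = au^3 + bu^2 + cu + d. Substituting each data point gives a linear system:
  -8a + 4b - 2c + d = 169/3
  d = 5
  8a + 4b + 2c + d = -131/3
  64a + 16b + 4c + d = -1133/3
Solving the system yields a = -6, b = 1/3, c = -1, d = 5.
So p(u) = -6u^3 + (1/3)u^2 - u + 5.
Check: p(4) = -1133/3. ✓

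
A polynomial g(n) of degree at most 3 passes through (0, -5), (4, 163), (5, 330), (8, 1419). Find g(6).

583

Write g(n) = an^3 + bn^2 + cn + d. Substituting each data point gives a linear system:
  d = -5
  64a + 16b + 4c + d = 163
  125a + 25b + 5c + d = 330
  512a + 64b + 8c + d = 1419
Solving the system yields a = 3, b = -2, c = 2, d = -5.
So g(n) = 3n^3 - 2n^2 + 2n - 5.
Then g(6) = 583.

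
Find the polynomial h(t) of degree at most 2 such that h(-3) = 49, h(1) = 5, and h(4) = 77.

h(t) = 5t^2 - t + 1

Write h(t) = at^2 + bt + c. Substituting each data point gives a linear system:
  9a - 3b + c = 49
  a + b + c = 5
  16a + 4b + c = 77
Solving the system yields a = 5, b = -1, c = 1.
So h(t) = 5t^2 - t + 1.
Check: h(1) = 5. ✓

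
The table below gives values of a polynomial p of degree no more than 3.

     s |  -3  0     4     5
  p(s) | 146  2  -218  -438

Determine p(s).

Using the Lagrange interpolation formula with nodes -3, 0, 4, 5:
  L_0(s) = s(s - 4)(s - 5) / -168
  L_1(s) = (s + 3)(s - 4)(s - 5) / 60
  L_2(s) = (s + 3)s(s - 5) / -28
  L_3(s) = (s + 3)s(s - 4) / 40
Then p(s) = 146·L_0(s) + 2·L_1(s) - 218·L_2(s) - 438·L_3(s).
Expanding and collecting terms gives p(s) = -4s³ + 3s² - 3s + 2.
Check: p(5) = -438. ✓

p(s) = -4s^3 + 3s^2 - 3s + 2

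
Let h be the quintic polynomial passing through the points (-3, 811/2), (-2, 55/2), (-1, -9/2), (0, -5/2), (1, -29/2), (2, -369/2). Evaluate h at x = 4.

Using the Lagrange interpolation formula with nodes -3, -2, -1, 0, 1, 2:
  L_0(x) = (x + 2)(x + 1)x(x - 1)(x - 2) / -120
  L_1(x) = (x + 3)(x + 1)x(x - 1)(x - 2) / 24
  L_2(x) = (x + 3)(x + 2)x(x - 1)(x - 2) / -12
  L_3(x) = (x + 3)(x + 2)(x + 1)(x - 1)(x - 2) / 12
  L_4(x) = (x + 3)(x + 2)(x + 1)x(x - 2) / -24
  L_5(x) = (x + 3)(x + 2)(x + 1)x(x - 1) / 120
Then h(x) = 811/2·L_0(x) + 55/2·L_1(x) - 9/2·L_2(x) - 5/2·L_3(x) - 29/2·L_4(x) - 369/2·L_5(x).
Expanding and collecting terms gives h(x) = -3x^5 - 4x^4 - x^3 - 3x^2 - x - 5/2.
Evaluating at x = 4: h(4) = -8429/2.

-8429/2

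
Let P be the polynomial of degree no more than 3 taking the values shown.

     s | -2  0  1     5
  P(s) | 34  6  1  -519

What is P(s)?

Using the Lagrange interpolation formula with nodes -2, 0, 1, 5:
  L_0(s) = s(s - 1)(s - 5) / -42
  L_1(s) = (s + 2)(s - 1)(s - 5) / 10
  L_2(s) = (s + 2)s(s - 5) / -12
  L_3(s) = (s + 2)s(s - 1) / 140
Then P(s) = 34·L_0(s) + 6·L_1(s) + 1·L_2(s) - 519·L_3(s).
Expanding and collecting terms gives P(s) = -4s³ - s² + 6.
Check: P(5) = -519. ✓

P(s) = -4s^3 - s^2 + 6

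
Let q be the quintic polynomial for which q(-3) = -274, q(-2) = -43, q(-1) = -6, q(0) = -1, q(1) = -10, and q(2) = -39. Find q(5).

Forward differences of the values at t = -3, -2, -1, 0, 1, 2:
  q  : -274  -43  -6  -1  -10  -39
  Δ  : 231  37  5  -9  -29
  Δ^2: -194  -32  -14  -20
  Δ^3: 162  18  -6
  Δ^4: -144  -24
  Δ^5: 120
The fifth differences are constant, confirming degree 5.
Interpolating (Newton forward form) and evaluating at t = 5 gives q(5) = 1854.

1854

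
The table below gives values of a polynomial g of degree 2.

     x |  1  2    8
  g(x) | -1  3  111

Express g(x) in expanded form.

Write g(x) = ax^2 + bx + c. Substituting each data point gives a linear system:
  a + b + c = -1
  4a + 2b + c = 3
  64a + 8b + c = 111
Solving the system yields a = 2, b = -2, c = -1.
So g(x) = 2x^2 - 2x - 1.
Check: g(8) = 111. ✓

g(x) = 2x^2 - 2x - 1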